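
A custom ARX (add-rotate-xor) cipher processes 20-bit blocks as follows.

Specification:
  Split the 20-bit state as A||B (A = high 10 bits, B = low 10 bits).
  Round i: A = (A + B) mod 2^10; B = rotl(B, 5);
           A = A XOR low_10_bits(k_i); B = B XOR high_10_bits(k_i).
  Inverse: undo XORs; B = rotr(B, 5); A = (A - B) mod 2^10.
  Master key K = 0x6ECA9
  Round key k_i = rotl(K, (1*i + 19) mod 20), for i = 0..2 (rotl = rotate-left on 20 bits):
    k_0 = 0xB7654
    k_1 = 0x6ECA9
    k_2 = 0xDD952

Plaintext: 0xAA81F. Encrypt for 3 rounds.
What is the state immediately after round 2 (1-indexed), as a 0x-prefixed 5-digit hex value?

0x5CE12

s_0 = plaintext = 0xAA81F
s_1 = Round(s_0, k_0) = 0x2753D
s_2 = Round(s_1, k_1) = 0x5CE12
s_3 = Round(s_2, k_2) = 0xB5D26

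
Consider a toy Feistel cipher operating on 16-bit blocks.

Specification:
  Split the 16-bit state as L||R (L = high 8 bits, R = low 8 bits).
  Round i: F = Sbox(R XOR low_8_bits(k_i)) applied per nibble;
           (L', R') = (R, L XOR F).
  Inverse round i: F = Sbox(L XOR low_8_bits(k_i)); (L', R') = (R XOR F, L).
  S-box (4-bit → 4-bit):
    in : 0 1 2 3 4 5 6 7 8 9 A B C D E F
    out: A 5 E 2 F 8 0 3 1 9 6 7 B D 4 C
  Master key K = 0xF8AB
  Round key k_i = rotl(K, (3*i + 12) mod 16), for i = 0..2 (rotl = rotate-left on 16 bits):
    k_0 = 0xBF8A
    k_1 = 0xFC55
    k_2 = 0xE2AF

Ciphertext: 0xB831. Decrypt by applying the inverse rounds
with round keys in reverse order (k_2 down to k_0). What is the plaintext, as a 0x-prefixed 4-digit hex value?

s_0 = ciphertext = 0xB831
s_1 = InvRound(s_0, k_2) = 0x62B8
s_2 = InvRound(s_1, k_1) = 0x9B62
s_3 = InvRound(s_2, k_0) = 0x379B

0x379B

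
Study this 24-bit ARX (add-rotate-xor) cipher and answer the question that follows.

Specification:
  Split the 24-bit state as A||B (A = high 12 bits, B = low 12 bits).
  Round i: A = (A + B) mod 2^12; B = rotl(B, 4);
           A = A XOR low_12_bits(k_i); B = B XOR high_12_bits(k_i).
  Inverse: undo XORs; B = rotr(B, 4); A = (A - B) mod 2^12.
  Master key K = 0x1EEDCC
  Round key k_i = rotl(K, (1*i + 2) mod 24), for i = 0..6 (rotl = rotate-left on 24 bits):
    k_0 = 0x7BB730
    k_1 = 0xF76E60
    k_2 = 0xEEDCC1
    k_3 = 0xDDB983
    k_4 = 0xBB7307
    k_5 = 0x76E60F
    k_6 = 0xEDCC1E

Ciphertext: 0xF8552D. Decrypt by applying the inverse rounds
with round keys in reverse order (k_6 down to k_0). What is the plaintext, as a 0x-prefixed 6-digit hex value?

s_0 = ciphertext = 0xF8552D
s_1 = InvRound(s_0, k_6) = 0x1DC1BF
s_2 = InvRound(s_1, k_5) = 0x66616D
s_3 = InvRound(s_2, k_4) = 0xAB4AAD
s_4 = InvRound(s_3, k_3) = 0xCC0677
s_5 = InvRound(s_4, k_2) = 0x578A89
s_6 = InvRound(s_5, k_1) = 0xBB9F5F
s_7 = InvRound(s_6, k_0) = 0x7FB48E

0x7FB48E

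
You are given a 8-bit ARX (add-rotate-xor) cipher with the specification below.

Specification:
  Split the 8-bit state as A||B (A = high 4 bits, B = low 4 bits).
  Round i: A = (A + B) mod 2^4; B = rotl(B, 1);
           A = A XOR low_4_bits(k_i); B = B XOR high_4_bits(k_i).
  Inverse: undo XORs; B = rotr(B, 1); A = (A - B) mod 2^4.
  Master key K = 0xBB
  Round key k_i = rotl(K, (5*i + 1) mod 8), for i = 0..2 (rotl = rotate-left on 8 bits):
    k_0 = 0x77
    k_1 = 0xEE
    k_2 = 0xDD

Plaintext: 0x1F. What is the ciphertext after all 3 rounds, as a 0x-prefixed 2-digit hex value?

0xD2

s_0 = plaintext = 0x1F
s_1 = Round(s_0, k_0) = 0x78
s_2 = Round(s_1, k_1) = 0x1F
s_3 = Round(s_2, k_2) = 0xD2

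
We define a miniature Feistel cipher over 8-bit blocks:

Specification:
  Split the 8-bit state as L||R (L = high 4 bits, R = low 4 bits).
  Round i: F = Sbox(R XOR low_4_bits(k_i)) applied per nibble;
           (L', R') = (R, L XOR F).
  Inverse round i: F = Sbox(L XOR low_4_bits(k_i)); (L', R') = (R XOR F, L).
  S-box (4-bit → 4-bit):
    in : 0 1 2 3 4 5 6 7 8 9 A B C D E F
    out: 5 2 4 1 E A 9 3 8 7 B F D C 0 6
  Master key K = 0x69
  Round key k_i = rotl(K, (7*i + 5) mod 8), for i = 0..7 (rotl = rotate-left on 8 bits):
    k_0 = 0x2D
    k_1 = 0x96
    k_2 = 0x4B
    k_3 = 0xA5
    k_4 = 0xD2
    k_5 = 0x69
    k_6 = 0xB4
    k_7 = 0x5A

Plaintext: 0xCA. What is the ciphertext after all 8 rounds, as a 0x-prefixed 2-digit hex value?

0x67

s_0 = plaintext = 0xCA
s_1 = Round(s_0, k_0) = 0xAF
s_2 = Round(s_1, k_1) = 0xFD
s_3 = Round(s_2, k_2) = 0xD6
s_4 = Round(s_3, k_3) = 0x6C
s_5 = Round(s_4, k_4) = 0xC6
s_6 = Round(s_5, k_5) = 0x6A
s_7 = Round(s_6, k_6) = 0xA6
s_8 = Round(s_7, k_7) = 0x67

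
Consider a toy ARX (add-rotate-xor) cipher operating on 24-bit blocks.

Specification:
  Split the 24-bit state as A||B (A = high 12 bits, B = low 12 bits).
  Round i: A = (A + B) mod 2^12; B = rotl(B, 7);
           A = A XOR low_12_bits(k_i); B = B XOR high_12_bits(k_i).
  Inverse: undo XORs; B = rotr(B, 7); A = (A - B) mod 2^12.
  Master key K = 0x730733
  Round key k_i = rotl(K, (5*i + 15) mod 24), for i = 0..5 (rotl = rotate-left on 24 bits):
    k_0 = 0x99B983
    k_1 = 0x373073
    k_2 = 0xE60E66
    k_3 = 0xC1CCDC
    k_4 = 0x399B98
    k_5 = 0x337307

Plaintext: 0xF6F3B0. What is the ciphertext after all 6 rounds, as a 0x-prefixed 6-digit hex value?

0xBB29E4

s_0 = plaintext = 0xF6F3B0
s_1 = Round(s_0, k_0) = 0xA9C186
s_2 = Round(s_1, k_1) = 0xC5107F
s_3 = Round(s_2, k_2) = 0x2B61E3
s_4 = Round(s_3, k_3) = 0x845D93
s_5 = Round(s_4, k_4) = 0xE40A75
s_6 = Round(s_5, k_5) = 0xBB29E4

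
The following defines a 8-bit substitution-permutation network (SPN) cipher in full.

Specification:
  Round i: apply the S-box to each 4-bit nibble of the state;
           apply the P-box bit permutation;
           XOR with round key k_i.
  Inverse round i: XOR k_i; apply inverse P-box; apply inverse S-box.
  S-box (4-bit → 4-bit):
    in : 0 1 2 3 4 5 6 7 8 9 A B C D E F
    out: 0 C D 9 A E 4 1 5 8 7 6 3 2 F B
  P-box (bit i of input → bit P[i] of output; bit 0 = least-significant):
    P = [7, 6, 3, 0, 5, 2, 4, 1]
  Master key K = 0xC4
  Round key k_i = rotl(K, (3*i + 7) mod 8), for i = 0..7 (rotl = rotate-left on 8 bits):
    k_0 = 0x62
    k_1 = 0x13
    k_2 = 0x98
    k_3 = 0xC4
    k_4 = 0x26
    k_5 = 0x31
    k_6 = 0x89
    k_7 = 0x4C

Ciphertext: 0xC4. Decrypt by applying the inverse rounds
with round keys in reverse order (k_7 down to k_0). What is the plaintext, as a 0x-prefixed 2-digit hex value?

s_0 = ciphertext = 0xC4
s_1 = InvRound(s_0, k_7) = 0x08
s_2 = InvRound(s_1, k_6) = 0x03
s_3 = InvRound(s_2, k_5) = 0x20
s_4 = InvRound(s_3, k_4) = 0x40
s_5 = InvRound(s_4, k_3) = 0xD7
s_6 = InvRound(s_5, k_2) = 0x45
s_7 = InvRound(s_6, k_1) = 0x5D
s_8 = InvRound(s_7, k_0) = 0xE1

0xE1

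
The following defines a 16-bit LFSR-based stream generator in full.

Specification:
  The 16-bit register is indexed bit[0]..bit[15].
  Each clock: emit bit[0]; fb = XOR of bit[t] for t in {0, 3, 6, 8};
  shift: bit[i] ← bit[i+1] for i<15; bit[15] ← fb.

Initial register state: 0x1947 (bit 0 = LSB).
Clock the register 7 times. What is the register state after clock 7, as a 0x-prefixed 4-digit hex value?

0x2632

reg_0 = 0x1947
clock 1: out=1, reg = 0x8CA3
clock 2: out=1, reg = 0xC651
clock 3: out=1, reg = 0x6328
clock 4: out=0, reg = 0x3194
clock 5: out=0, reg = 0x98CA
clock 6: out=0, reg = 0x4C65
clock 7: out=1, reg = 0x2632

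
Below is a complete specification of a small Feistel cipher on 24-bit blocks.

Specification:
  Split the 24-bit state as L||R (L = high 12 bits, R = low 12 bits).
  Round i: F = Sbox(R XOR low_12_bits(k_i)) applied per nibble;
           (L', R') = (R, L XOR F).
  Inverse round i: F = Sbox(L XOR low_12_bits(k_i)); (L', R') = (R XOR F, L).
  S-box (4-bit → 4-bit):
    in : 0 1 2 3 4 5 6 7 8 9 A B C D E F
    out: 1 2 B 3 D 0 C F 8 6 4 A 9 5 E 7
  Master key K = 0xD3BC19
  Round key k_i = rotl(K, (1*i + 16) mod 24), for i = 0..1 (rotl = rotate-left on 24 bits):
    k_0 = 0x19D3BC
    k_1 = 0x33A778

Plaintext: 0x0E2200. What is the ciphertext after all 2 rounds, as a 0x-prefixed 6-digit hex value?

s_0 = plaintext = 0x0E2200
s_1 = Round(s_0, k_0) = 0x20024B
s_2 = Round(s_1, k_1) = 0x24B233

0x24B233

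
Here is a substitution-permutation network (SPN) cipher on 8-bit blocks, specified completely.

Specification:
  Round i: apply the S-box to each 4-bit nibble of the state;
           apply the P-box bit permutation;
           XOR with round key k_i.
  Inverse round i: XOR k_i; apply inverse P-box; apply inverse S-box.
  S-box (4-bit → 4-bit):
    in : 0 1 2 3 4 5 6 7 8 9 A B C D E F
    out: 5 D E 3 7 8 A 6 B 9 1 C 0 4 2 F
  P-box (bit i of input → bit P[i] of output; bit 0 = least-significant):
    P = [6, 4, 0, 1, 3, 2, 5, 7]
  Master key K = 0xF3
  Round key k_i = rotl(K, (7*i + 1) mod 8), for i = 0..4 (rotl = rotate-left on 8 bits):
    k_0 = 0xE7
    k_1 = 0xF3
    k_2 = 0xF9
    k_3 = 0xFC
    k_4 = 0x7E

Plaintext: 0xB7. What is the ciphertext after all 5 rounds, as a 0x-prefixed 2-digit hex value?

0x3B

s_0 = plaintext = 0xB7
s_1 = Round(s_0, k_0) = 0x56
s_2 = Round(s_1, k_1) = 0x61
s_3 = Round(s_2, k_2) = 0x3E
s_4 = Round(s_3, k_3) = 0xE0
s_5 = Round(s_4, k_4) = 0x3B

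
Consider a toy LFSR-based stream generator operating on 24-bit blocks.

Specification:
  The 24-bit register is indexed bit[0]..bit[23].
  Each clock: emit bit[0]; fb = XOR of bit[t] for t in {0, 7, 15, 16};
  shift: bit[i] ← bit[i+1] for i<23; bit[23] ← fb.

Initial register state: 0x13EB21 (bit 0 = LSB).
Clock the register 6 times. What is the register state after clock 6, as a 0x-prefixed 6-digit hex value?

0x0C4FAC

reg_0 = 0x13EB21
clock 1: out=1, reg = 0x89F590
clock 2: out=0, reg = 0xC4FAC8
clock 3: out=0, reg = 0x627D64
clock 4: out=0, reg = 0x313EB2
clock 5: out=0, reg = 0x189F59
clock 6: out=1, reg = 0x0C4FAC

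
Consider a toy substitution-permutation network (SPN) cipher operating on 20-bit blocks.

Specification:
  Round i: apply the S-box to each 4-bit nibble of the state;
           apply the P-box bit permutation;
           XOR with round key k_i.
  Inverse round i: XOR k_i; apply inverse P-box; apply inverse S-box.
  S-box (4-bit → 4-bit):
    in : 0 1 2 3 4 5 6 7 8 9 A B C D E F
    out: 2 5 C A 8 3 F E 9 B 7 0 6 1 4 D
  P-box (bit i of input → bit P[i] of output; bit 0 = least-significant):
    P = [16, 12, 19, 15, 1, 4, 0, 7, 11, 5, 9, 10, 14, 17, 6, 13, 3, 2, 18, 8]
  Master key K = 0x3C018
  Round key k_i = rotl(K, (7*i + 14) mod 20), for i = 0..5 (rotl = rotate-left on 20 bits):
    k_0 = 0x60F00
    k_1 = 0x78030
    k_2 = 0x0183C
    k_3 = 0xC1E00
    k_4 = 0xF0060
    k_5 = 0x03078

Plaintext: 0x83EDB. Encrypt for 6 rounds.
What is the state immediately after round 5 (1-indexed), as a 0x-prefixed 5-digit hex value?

s_0 = plaintext = 0x83EDB
s_1 = Round(s_0, k_0) = 0x42C0A
s_2 = Round(s_1, k_1) = 0xEB340
s_3 = Round(s_2, k_2) = 0x40C9C
s_4 = Round(s_3, k_3) = 0x60DB2
s_5 = Round(s_4, k_4) = 0x1896C
s_6 = Round(s_5, k_5) = 0xC4CC3

0x1896C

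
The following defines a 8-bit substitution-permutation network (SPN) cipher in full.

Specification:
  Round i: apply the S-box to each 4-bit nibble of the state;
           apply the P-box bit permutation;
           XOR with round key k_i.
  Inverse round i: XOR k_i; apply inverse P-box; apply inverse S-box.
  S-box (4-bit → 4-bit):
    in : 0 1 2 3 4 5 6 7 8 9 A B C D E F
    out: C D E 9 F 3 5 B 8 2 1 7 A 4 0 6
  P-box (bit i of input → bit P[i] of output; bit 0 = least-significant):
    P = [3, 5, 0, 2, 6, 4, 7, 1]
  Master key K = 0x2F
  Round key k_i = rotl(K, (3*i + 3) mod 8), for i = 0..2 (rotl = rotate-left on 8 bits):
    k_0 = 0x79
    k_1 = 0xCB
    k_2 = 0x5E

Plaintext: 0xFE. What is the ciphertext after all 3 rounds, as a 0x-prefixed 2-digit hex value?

0x77

s_0 = plaintext = 0xFE
s_1 = Round(s_0, k_0) = 0xE9
s_2 = Round(s_1, k_1) = 0xEB
s_3 = Round(s_2, k_2) = 0x77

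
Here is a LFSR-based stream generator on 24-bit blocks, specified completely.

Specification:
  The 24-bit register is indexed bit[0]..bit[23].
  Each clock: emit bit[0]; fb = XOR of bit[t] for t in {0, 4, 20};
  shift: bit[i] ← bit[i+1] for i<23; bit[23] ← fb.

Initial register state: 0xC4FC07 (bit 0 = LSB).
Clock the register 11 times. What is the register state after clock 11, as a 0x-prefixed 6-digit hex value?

reg_0 = 0xC4FC07
clock 1: out=1, reg = 0xE27E03
clock 2: out=1, reg = 0xF13F01
clock 3: out=1, reg = 0x789F80
clock 4: out=0, reg = 0xBC4FC0
clock 5: out=0, reg = 0xDE27E0
clock 6: out=0, reg = 0xEF13F0
clock 7: out=0, reg = 0xF789F8
clock 8: out=0, reg = 0x7BC4FC
clock 9: out=0, reg = 0x3DE27E
clock 10: out=0, reg = 0x1EF13F
clock 11: out=1, reg = 0x8F789F

0x8F789F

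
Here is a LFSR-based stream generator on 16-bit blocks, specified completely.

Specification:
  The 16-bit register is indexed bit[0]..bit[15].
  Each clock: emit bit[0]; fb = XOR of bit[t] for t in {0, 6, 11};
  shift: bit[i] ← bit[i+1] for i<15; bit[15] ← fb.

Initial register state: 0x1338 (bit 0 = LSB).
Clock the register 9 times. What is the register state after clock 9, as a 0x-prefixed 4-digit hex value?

reg_0 = 0x1338
clock 1: out=0, reg = 0x099C
clock 2: out=0, reg = 0x84CE
clock 3: out=0, reg = 0xC267
clock 4: out=1, reg = 0x6133
clock 5: out=1, reg = 0xB099
clock 6: out=1, reg = 0xD84C
clock 7: out=0, reg = 0x6C26
clock 8: out=0, reg = 0xB613
clock 9: out=1, reg = 0xDB09

0xDB09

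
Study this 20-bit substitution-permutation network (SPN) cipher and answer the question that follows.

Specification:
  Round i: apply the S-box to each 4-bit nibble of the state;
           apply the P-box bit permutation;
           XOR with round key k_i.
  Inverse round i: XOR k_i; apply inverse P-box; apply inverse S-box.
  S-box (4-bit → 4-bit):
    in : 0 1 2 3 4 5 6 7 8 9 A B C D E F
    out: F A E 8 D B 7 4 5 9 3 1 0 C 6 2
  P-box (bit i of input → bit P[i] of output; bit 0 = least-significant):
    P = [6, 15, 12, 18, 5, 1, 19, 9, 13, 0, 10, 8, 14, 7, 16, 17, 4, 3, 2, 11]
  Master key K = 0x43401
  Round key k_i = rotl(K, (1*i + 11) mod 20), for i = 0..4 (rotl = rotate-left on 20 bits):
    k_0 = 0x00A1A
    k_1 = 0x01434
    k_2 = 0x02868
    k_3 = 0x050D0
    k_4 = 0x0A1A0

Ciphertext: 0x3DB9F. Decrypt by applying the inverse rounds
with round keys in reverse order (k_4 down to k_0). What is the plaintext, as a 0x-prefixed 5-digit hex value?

0x1F477

s_0 = ciphertext = 0x3DB9F
s_1 = InvRound(s_0, k_4) = 0x04A57
s_2 = InvRound(s_1, k_3) = 0xDFF17
s_3 = InvRound(s_2, k_2) = 0x68200
s_4 = InvRound(s_3, k_1) = 0x83792
s_5 = InvRound(s_4, k_0) = 0x1F477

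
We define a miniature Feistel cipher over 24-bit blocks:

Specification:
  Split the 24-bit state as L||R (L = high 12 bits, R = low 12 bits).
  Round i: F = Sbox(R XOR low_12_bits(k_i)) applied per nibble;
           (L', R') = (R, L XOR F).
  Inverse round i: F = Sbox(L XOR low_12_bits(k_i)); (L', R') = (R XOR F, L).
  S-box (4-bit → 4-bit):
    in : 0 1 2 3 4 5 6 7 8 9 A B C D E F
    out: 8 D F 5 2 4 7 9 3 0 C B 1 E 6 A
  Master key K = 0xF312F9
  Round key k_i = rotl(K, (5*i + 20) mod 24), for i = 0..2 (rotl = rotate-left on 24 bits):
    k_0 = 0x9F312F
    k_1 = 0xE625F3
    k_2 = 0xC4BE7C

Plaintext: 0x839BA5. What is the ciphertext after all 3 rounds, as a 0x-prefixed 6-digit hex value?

s_0 = plaintext = 0x839BA5
s_1 = Round(s_0, k_0) = 0xBA5405
s_2 = Round(s_1, k_1) = 0x405602
s_3 = Round(s_2, k_2) = 0x602793

0x602793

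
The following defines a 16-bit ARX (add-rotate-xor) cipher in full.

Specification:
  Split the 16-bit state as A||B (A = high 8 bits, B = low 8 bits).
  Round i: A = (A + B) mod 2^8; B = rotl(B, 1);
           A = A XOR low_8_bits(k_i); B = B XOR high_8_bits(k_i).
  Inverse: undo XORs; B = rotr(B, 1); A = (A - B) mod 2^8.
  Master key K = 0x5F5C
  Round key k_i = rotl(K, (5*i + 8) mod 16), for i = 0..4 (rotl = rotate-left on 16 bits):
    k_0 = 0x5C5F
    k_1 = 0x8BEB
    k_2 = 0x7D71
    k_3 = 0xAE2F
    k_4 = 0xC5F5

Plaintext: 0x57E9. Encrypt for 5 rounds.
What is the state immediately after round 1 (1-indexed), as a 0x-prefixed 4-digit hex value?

s_0 = plaintext = 0x57E9
s_1 = Round(s_0, k_0) = 0x1F8F
s_2 = Round(s_1, k_1) = 0x4594
s_3 = Round(s_2, k_2) = 0xA854
s_4 = Round(s_3, k_3) = 0xD306
s_5 = Round(s_4, k_4) = 0x2CC9

0x1F8F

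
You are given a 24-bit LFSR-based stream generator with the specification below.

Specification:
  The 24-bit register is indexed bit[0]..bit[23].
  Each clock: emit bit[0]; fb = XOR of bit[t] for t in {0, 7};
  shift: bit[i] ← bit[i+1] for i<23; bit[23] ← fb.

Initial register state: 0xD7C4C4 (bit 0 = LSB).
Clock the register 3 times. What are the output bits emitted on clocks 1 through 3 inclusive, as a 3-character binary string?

001

reg_0 = 0xD7C4C4
clock 1: out=0, reg = 0xEBE262
clock 2: out=0, reg = 0x75F131
clock 3: out=1, reg = 0xBAF898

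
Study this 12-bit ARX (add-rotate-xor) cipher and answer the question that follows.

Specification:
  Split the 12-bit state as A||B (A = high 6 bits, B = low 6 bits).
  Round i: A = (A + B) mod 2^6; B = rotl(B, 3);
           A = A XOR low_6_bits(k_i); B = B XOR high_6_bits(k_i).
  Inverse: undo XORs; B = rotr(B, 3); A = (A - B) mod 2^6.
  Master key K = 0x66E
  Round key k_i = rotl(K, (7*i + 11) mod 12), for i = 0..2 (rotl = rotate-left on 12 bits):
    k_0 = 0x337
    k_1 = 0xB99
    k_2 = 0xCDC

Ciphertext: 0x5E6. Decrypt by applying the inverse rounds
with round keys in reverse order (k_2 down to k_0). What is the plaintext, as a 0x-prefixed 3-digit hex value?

0x2A5

s_0 = ciphertext = 0x5E6
s_1 = InvRound(s_0, k_2) = 0x86A
s_2 = InvRound(s_1, k_1) = 0x620
s_3 = InvRound(s_2, k_0) = 0x2A5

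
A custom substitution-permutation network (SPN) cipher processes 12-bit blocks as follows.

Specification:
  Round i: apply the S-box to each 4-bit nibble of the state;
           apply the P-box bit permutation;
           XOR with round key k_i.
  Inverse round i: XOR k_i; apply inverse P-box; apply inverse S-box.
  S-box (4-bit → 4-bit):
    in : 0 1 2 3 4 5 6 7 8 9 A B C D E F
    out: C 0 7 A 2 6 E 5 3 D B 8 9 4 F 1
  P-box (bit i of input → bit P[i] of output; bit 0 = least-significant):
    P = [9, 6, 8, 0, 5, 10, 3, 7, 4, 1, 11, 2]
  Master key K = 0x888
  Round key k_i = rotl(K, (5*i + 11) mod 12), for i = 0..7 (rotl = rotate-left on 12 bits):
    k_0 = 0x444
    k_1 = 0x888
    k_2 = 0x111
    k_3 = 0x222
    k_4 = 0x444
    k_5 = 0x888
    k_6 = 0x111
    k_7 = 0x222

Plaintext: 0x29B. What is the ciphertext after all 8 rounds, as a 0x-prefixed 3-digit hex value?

0x027

s_0 = plaintext = 0x29B
s_1 = Round(s_0, k_0) = 0xCFF
s_2 = Round(s_1, k_1) = 0xABC
s_3 = Round(s_2, k_2) = 0x386
s_4 = Round(s_3, k_3) = 0x745
s_5 = Round(s_4, k_4) = 0x914
s_6 = Round(s_5, k_5) = 0x0DC
s_7 = Round(s_6, k_6) = 0xB1C
s_8 = Round(s_7, k_7) = 0x027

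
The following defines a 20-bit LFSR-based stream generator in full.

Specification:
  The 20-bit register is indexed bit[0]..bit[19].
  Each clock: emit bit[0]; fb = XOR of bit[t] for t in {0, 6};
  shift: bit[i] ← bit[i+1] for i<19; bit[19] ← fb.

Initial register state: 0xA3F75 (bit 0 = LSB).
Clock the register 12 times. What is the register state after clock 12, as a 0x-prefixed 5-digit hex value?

0x788A3

reg_0 = 0xA3F75
clock 1: out=1, reg = 0x51FBA
clock 2: out=0, reg = 0x28FDD
clock 3: out=1, reg = 0x147EE
clock 4: out=0, reg = 0x8A3F7
clock 5: out=1, reg = 0x451FB
clock 6: out=1, reg = 0x228FD
clock 7: out=1, reg = 0x1147E
clock 8: out=0, reg = 0x88A3F
clock 9: out=1, reg = 0xC451F
clock 10: out=1, reg = 0xE228F
clock 11: out=1, reg = 0xF1147
clock 12: out=1, reg = 0x788A3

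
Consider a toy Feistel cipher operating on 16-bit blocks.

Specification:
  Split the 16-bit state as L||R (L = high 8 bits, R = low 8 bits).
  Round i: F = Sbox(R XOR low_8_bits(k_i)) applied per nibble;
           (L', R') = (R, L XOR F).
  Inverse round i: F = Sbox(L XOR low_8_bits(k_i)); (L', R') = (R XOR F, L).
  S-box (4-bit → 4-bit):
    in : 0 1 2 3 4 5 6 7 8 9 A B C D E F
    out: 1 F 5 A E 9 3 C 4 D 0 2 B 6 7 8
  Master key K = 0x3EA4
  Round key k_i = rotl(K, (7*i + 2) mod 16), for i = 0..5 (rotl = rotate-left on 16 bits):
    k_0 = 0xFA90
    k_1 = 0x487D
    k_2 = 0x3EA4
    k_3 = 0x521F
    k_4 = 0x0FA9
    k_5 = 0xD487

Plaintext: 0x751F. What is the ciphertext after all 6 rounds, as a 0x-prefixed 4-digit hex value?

s_0 = plaintext = 0x751F
s_1 = Round(s_0, k_0) = 0x1F3D
s_2 = Round(s_1, k_1) = 0x3DFE
s_3 = Round(s_2, k_2) = 0xFEAD
s_4 = Round(s_3, k_3) = 0xADDB
s_5 = Round(s_4, k_4) = 0xDB68
s_6 = Round(s_5, k_5) = 0x68A3

0x68A3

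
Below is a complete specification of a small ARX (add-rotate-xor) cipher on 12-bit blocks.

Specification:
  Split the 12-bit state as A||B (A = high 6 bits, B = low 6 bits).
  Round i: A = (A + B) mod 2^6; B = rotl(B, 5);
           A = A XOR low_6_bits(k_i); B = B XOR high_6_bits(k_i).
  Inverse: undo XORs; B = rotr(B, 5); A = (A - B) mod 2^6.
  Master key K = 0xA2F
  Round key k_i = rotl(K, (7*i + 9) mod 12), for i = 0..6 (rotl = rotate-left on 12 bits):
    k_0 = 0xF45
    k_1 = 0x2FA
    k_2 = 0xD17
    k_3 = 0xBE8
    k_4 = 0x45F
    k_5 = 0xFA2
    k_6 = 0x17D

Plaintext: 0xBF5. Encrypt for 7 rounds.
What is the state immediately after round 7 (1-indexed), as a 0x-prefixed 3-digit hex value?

s_0 = plaintext = 0xBF5
s_1 = Round(s_0, k_0) = 0x847
s_2 = Round(s_1, k_1) = 0x4A8
s_3 = Round(s_2, k_2) = 0xB60
s_4 = Round(s_3, k_3) = 0x97F
s_5 = Round(s_4, k_4) = 0xEEE
s_6 = Round(s_5, k_5) = 0x2E9
s_7 = Round(s_6, k_6) = 0x271

0x271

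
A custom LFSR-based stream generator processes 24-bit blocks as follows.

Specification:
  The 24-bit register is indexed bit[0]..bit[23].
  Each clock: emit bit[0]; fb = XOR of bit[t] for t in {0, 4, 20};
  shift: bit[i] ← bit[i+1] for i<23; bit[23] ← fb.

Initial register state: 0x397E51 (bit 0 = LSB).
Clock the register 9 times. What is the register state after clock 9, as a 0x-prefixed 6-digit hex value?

0xE39CBF

reg_0 = 0x397E51
clock 1: out=1, reg = 0x9CBF28
clock 2: out=0, reg = 0xCE5F94
clock 3: out=0, reg = 0xE72FCA
clock 4: out=0, reg = 0x7397E5
clock 5: out=1, reg = 0x39CBF2
clock 6: out=0, reg = 0x1CE5F9
clock 7: out=1, reg = 0x8E72FC
clock 8: out=0, reg = 0xC7397E
clock 9: out=0, reg = 0xE39CBF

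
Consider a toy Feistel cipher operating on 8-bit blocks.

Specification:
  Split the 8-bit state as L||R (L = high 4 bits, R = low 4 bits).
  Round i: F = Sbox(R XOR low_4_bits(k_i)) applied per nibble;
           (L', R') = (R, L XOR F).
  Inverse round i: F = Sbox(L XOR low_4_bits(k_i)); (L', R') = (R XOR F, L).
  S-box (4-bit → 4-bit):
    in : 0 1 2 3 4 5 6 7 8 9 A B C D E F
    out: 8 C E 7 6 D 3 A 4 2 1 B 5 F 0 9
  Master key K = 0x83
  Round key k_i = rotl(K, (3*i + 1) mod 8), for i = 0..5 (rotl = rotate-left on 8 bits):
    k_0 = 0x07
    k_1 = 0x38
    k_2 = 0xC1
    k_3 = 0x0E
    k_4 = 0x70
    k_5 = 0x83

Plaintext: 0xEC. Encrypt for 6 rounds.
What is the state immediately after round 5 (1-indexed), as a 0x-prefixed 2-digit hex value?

0xEB

s_0 = plaintext = 0xEC
s_1 = Round(s_0, k_0) = 0xC5
s_2 = Round(s_1, k_1) = 0x53
s_3 = Round(s_2, k_2) = 0x3B
s_4 = Round(s_3, k_3) = 0xBE
s_5 = Round(s_4, k_4) = 0xEB
s_6 = Round(s_5, k_5) = 0xBA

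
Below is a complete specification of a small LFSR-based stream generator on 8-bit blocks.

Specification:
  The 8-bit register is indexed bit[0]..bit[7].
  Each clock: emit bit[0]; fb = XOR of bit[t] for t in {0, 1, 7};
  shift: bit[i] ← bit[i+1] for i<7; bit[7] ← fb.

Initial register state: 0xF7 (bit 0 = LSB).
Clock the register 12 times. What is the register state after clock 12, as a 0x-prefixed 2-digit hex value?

reg_0 = 0xF7
clock 1: out=1, reg = 0xFB
clock 2: out=1, reg = 0xFD
clock 3: out=1, reg = 0x7E
clock 4: out=0, reg = 0xBF
clock 5: out=1, reg = 0xDF
clock 6: out=1, reg = 0xEF
clock 7: out=1, reg = 0xF7
clock 8: out=1, reg = 0xFB
clock 9: out=1, reg = 0xFD
clock 10: out=1, reg = 0x7E
clock 11: out=0, reg = 0xBF
clock 12: out=1, reg = 0xDF

0xDF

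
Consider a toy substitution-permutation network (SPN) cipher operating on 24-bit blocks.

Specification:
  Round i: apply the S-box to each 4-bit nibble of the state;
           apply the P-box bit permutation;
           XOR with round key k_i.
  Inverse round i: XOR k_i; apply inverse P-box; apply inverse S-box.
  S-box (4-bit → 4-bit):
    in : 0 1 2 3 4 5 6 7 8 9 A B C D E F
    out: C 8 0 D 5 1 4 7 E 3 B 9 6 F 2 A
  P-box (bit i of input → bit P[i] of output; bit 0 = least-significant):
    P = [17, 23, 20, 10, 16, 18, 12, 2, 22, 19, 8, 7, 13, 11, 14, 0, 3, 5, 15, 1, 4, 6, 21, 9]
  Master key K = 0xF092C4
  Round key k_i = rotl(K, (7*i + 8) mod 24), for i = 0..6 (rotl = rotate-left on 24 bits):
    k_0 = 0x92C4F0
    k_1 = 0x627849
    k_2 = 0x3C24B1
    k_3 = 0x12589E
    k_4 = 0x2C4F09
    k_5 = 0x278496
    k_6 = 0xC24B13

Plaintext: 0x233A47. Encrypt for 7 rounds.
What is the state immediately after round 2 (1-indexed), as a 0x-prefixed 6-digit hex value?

s_0 = plaintext = 0x233A47
s_1 = Round(s_0, k_0) = 0x49347B
s_2 = Round(s_1, k_1) = 0x050D70
s_3 = Round(s_2, k_2) = 0x417338
s_4 = Round(s_3, k_3) = 0xE32508
s_5 = Round(s_4, k_4) = 0xFCDB47
s_6 = Round(s_5, k_5) = 0xF47E77
s_7 = Round(s_6, k_6) = 0x5DB15B

0x050D70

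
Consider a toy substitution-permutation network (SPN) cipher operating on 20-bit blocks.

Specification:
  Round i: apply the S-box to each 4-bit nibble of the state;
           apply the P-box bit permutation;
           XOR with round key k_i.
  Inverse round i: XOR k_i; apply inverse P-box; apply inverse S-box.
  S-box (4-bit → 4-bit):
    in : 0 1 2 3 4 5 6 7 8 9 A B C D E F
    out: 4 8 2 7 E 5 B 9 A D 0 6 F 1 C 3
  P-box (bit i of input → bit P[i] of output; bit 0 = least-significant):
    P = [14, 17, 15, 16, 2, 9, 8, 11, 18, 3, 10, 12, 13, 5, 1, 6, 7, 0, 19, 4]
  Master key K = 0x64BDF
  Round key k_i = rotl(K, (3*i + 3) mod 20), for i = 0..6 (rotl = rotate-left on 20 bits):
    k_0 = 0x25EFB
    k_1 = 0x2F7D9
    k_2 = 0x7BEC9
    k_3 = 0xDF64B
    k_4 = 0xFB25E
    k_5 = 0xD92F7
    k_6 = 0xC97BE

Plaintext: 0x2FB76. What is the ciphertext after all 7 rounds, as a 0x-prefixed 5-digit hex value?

s_0 = plaintext = 0x2FB76
s_1 = Round(s_0, k_0) = 0x132D6
s_2 = Round(s_1, k_1) = 0x197E7
s_3 = Round(s_2, k_2) = 0x2C79B
s_4 = Round(s_3, k_3) = 0xB4F2C
s_5 = Round(s_4, k_4) = 0x07035
s_6 = Round(s_5, k_5) = 0x575B3
s_7 = Round(s_6, k_6) = 0x2707E

0x2707E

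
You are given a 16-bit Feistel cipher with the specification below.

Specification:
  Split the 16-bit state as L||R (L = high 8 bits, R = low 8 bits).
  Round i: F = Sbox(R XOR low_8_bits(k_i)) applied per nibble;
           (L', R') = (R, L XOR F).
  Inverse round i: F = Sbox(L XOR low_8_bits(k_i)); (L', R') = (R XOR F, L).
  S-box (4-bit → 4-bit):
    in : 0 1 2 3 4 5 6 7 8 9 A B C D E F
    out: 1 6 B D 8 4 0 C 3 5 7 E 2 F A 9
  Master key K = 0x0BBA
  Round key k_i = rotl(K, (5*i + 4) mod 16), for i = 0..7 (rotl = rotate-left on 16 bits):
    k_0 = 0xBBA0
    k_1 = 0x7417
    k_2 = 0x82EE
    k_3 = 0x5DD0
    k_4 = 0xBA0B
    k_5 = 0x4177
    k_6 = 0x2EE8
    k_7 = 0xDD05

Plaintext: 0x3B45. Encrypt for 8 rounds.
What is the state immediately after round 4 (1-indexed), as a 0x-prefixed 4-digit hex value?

0xCC14

s_0 = plaintext = 0x3B45
s_1 = Round(s_0, k_0) = 0x459F
s_2 = Round(s_1, k_1) = 0x9F76
s_3 = Round(s_2, k_2) = 0x76CC
s_4 = Round(s_3, k_3) = 0xCC14
s_5 = Round(s_4, k_4) = 0x14A5
s_6 = Round(s_5, k_5) = 0xA5EF
s_7 = Round(s_6, k_6) = 0xEFB9
s_8 = Round(s_7, k_7) = 0xB90D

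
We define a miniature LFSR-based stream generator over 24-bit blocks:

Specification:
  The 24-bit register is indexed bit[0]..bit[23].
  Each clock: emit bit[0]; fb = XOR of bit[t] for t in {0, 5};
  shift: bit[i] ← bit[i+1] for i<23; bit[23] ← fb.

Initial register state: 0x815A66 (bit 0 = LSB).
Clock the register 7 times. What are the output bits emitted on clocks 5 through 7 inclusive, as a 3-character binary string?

011

reg_0 = 0x815A66
clock 1: out=0, reg = 0xC0AD33
clock 2: out=1, reg = 0x605699
clock 3: out=1, reg = 0xB02B4C
clock 4: out=0, reg = 0x5815A6
clock 5: out=0, reg = 0xAC0AD3
clock 6: out=1, reg = 0xD60569
clock 7: out=1, reg = 0x6B02B4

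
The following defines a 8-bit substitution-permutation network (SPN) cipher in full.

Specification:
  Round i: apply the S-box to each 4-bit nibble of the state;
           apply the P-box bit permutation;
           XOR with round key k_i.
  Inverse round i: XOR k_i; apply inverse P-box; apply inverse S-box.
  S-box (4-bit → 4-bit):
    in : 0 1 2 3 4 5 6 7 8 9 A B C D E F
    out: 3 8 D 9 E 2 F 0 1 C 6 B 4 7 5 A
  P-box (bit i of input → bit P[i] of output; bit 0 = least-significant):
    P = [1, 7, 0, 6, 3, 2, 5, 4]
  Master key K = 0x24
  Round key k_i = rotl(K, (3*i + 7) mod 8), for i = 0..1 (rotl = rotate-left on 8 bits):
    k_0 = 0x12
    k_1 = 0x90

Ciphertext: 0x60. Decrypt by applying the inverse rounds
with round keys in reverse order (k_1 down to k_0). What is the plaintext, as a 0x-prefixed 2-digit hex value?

s_0 = ciphertext = 0x60
s_1 = InvRound(s_0, k_1) = 0x9F
s_2 = InvRound(s_1, k_0) = 0x0A

0x0A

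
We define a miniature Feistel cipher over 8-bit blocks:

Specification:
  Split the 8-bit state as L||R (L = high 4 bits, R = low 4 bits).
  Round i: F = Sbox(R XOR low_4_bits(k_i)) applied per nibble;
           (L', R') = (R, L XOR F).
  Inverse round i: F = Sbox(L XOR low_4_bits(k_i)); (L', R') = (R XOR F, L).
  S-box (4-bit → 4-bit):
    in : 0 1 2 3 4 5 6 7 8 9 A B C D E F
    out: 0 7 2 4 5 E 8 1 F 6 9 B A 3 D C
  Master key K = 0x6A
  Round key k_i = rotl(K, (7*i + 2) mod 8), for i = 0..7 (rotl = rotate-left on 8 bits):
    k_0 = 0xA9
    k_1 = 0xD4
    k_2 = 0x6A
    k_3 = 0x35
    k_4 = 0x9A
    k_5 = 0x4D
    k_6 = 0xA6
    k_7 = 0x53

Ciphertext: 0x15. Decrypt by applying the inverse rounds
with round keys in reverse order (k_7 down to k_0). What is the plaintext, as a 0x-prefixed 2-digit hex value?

s_0 = ciphertext = 0x15
s_1 = InvRound(s_0, k_7) = 0x71
s_2 = InvRound(s_1, k_6) = 0x67
s_3 = InvRound(s_2, k_5) = 0xC6
s_4 = InvRound(s_3, k_4) = 0xEC
s_5 = InvRound(s_4, k_3) = 0x7E
s_6 = InvRound(s_5, k_2) = 0xD7
s_7 = InvRound(s_6, k_1) = 0x1D
s_8 = InvRound(s_7, k_0) = 0x21

0x21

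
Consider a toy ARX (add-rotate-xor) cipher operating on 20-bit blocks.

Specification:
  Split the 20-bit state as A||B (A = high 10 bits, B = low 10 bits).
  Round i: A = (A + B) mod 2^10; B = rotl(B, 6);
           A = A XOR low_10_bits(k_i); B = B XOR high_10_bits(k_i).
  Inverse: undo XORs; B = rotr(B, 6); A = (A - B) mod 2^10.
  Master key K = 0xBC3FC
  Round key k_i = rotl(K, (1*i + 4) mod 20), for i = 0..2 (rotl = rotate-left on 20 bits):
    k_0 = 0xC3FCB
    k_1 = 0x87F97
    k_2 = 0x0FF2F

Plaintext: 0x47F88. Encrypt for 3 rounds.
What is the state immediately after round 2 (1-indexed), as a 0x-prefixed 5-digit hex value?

0xCD3CC

s_0 = plaintext = 0x47F88
s_1 = Round(s_0, k_0) = 0xDB137
s_2 = Round(s_1, k_1) = 0xCD3CC
s_3 = Round(s_2, k_2) = 0x0BF03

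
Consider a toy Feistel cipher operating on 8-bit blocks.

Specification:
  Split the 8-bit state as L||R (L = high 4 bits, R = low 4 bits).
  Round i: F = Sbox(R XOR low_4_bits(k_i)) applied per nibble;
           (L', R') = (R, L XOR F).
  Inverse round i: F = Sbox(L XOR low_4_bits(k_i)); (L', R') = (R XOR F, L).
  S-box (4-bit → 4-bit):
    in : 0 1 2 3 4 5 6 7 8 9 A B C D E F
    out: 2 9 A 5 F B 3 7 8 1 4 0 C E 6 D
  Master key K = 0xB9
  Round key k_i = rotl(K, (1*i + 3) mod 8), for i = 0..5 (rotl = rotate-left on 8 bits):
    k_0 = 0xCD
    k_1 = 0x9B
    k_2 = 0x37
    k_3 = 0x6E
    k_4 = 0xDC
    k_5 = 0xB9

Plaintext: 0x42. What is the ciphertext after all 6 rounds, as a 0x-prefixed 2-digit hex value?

0x61

s_0 = plaintext = 0x42
s_1 = Round(s_0, k_0) = 0x29
s_2 = Round(s_1, k_1) = 0x98
s_3 = Round(s_2, k_2) = 0x84
s_4 = Round(s_3, k_3) = 0x4C
s_5 = Round(s_4, k_4) = 0xC6
s_6 = Round(s_5, k_5) = 0x61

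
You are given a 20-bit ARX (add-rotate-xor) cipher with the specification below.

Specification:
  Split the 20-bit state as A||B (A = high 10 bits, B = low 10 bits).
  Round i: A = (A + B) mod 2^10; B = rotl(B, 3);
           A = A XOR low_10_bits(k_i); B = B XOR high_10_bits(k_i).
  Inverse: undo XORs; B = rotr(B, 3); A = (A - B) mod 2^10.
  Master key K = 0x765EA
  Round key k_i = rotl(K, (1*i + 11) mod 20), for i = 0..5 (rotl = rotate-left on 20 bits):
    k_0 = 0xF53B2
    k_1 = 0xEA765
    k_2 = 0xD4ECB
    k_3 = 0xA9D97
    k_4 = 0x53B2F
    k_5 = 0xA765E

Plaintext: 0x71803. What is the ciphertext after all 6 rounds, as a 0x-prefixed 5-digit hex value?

0x78595

s_0 = plaintext = 0x71803
s_1 = Round(s_0, k_0) = 0x9EFCC
s_2 = Round(s_1, k_1) = 0x489CE
s_3 = Round(s_2, k_2) = 0x0ED20
s_4 = Round(s_3, k_3) = 0x333A5
s_5 = Round(s_4, k_4) = 0xD7861
s_6 = Round(s_5, k_5) = 0x78595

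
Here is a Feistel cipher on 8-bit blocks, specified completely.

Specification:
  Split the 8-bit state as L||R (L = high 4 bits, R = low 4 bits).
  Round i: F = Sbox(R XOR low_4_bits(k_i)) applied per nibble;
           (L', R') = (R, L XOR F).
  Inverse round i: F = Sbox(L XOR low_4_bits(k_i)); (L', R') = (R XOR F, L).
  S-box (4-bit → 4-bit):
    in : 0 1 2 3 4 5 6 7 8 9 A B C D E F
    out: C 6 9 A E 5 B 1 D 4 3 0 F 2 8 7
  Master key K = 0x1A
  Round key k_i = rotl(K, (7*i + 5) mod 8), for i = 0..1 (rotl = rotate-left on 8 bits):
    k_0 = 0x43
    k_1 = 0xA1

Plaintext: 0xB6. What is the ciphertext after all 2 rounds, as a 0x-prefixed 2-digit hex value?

s_0 = plaintext = 0xB6
s_1 = Round(s_0, k_0) = 0x6E
s_2 = Round(s_1, k_1) = 0xE1

0xE1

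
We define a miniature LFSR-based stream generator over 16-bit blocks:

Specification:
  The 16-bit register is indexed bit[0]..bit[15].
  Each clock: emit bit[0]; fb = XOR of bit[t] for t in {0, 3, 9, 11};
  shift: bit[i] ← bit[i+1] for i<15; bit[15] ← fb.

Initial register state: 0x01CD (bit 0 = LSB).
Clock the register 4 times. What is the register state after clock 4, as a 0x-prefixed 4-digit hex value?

reg_0 = 0x01CD
clock 1: out=1, reg = 0x00E6
clock 2: out=0, reg = 0x0073
clock 3: out=1, reg = 0x8039
clock 4: out=1, reg = 0x401C

0x401C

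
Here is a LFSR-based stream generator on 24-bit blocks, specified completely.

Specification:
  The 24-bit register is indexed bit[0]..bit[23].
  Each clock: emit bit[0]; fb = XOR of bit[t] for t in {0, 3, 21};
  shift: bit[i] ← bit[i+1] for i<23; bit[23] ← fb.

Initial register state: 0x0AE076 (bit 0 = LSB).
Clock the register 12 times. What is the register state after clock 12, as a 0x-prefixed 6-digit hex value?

reg_0 = 0x0AE076
clock 1: out=0, reg = 0x05703B
clock 2: out=1, reg = 0x02B81D
clock 3: out=1, reg = 0x015C0E
clock 4: out=0, reg = 0x80AE07
clock 5: out=1, reg = 0xC05703
clock 6: out=1, reg = 0xE02B81
clock 7: out=1, reg = 0x7015C0
clock 8: out=0, reg = 0xB80AE0
clock 9: out=0, reg = 0xDC0570
clock 10: out=0, reg = 0x6E02B8
clock 11: out=0, reg = 0x37015C
clock 12: out=0, reg = 0x1B80AE

0x1B80AE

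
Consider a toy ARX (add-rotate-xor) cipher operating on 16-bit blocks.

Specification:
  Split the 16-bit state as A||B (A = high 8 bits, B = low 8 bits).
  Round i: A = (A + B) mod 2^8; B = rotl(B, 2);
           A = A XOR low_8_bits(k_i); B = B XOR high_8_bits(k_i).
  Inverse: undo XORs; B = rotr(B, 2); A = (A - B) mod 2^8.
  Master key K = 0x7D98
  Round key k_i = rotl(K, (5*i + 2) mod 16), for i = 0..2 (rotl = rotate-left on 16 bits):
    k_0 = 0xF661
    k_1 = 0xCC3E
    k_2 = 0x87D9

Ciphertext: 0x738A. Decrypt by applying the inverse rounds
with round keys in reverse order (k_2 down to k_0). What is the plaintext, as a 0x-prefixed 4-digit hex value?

s_0 = ciphertext = 0x738A
s_1 = InvRound(s_0, k_2) = 0x6743
s_2 = InvRound(s_1, k_1) = 0x76E3
s_3 = InvRound(s_2, k_0) = 0xD245

0xD245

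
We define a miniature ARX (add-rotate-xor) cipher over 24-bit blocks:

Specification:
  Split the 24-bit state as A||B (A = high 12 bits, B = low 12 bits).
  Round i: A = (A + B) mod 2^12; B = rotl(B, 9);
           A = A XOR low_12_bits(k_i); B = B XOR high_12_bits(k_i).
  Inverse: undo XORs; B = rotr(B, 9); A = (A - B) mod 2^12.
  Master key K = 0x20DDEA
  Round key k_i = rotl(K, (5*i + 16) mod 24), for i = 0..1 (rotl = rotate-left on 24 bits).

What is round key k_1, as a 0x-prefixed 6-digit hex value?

0x441BBD

K = 0x20DDEA
k_0 = rotl(K, (5*0+16) mod 24) = rotl(K, 16) = 0xEA20DD
k_1 = rotl(K, (5*1+16) mod 24) = rotl(K, 21) = 0x441BBD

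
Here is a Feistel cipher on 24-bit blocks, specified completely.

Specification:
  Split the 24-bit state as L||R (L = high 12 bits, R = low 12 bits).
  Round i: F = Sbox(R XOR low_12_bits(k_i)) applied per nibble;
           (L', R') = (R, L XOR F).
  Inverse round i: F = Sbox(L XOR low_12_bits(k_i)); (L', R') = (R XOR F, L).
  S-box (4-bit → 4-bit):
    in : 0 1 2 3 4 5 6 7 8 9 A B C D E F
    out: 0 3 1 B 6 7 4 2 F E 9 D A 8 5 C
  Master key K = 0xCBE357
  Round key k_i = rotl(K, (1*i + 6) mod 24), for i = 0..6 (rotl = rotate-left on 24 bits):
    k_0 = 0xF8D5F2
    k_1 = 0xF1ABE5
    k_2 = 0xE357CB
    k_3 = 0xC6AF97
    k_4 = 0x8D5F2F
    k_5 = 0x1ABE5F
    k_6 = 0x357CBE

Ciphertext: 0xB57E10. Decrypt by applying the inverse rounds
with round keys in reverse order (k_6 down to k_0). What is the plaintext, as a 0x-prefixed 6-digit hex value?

0x5314ED

s_0 = ciphertext = 0xB57E10
s_1 = InvRound(s_0, k_6) = 0xC4EB57
s_2 = InvRound(s_1, k_5) = 0xA64C4E
s_3 = InvRound(s_2, k_4) = 0xB23A64
s_4 = InvRound(s_3, k_3) = 0xCB2B23
s_5 = InvRound(s_4, k_2) = 0x60DCB2
s_6 = InvRound(s_5, k_1) = 0x4ED60D
s_7 = InvRound(s_6, k_0) = 0x5314ED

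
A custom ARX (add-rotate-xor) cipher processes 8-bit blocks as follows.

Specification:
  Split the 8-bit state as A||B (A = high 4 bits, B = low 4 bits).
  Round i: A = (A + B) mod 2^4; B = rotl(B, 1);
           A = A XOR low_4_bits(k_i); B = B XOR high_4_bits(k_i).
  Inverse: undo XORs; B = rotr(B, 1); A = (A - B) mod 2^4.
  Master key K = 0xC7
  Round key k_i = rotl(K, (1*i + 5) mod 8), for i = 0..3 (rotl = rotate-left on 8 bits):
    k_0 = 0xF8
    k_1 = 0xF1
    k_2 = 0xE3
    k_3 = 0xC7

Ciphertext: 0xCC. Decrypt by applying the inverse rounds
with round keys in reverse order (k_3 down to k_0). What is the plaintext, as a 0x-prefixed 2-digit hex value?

s_0 = ciphertext = 0xCC
s_1 = InvRound(s_0, k_3) = 0xB0
s_2 = InvRound(s_1, k_2) = 0x17
s_3 = InvRound(s_2, k_1) = 0xC4
s_4 = InvRound(s_3, k_0) = 0x7D

0x7D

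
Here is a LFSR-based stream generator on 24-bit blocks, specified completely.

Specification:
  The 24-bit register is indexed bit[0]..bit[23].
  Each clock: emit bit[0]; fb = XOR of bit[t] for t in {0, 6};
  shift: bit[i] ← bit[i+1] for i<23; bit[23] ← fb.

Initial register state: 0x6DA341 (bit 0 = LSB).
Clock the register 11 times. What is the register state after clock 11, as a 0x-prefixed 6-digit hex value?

0xB98DB4

reg_0 = 0x6DA341
clock 1: out=1, reg = 0x36D1A0
clock 2: out=0, reg = 0x1B68D0
clock 3: out=0, reg = 0x8DB468
clock 4: out=0, reg = 0xC6DA34
clock 5: out=0, reg = 0x636D1A
clock 6: out=0, reg = 0x31B68D
clock 7: out=1, reg = 0x98DB46
clock 8: out=0, reg = 0xCC6DA3
clock 9: out=1, reg = 0xE636D1
clock 10: out=1, reg = 0x731B68
clock 11: out=0, reg = 0xB98DB4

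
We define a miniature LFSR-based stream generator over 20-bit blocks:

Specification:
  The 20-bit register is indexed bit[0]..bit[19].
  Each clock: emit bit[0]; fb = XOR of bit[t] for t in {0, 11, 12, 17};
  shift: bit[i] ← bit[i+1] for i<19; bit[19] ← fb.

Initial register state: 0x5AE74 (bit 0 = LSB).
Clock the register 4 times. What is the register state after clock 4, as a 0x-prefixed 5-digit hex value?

0x15AE7

reg_0 = 0x5AE74
clock 1: out=0, reg = 0xAD73A
clock 2: out=0, reg = 0x56B9D
clock 3: out=1, reg = 0x2B5CE
clock 4: out=0, reg = 0x15AE7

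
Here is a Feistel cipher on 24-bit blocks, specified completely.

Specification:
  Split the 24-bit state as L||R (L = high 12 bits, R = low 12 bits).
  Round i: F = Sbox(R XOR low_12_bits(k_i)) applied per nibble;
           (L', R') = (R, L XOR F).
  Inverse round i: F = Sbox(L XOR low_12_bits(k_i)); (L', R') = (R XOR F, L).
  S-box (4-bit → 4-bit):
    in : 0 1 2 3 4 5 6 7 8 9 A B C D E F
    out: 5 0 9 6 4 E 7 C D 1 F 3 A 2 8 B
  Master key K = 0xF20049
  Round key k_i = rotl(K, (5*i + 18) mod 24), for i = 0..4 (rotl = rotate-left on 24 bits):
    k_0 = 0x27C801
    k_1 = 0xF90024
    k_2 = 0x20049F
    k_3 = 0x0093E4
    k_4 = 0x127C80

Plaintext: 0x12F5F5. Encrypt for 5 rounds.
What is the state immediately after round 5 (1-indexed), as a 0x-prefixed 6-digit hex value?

s_0 = plaintext = 0x12F5F5
s_1 = Round(s_0, k_0) = 0x5F539B
s_2 = Round(s_1, k_1) = 0x39B3CE
s_3 = Round(s_2, k_2) = 0x3CEF7B
s_4 = Round(s_3, k_3) = 0xF7B9D5
s_5 = Round(s_4, k_4) = 0x9D5195

0x9D5195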